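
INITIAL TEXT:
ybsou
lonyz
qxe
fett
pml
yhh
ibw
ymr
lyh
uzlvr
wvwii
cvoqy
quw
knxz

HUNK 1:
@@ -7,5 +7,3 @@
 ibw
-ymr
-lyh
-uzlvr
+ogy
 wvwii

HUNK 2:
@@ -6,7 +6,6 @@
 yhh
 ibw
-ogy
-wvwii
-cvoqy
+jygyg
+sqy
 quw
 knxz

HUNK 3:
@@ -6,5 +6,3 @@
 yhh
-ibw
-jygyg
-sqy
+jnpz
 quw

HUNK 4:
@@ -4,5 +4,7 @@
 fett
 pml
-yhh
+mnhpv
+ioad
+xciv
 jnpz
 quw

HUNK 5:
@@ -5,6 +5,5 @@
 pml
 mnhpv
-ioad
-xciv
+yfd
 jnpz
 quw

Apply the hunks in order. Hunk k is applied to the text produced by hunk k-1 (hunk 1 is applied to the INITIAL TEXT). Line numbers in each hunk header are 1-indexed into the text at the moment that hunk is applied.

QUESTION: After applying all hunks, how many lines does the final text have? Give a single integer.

Answer: 10

Derivation:
Hunk 1: at line 7 remove [ymr,lyh,uzlvr] add [ogy] -> 12 lines: ybsou lonyz qxe fett pml yhh ibw ogy wvwii cvoqy quw knxz
Hunk 2: at line 6 remove [ogy,wvwii,cvoqy] add [jygyg,sqy] -> 11 lines: ybsou lonyz qxe fett pml yhh ibw jygyg sqy quw knxz
Hunk 3: at line 6 remove [ibw,jygyg,sqy] add [jnpz] -> 9 lines: ybsou lonyz qxe fett pml yhh jnpz quw knxz
Hunk 4: at line 4 remove [yhh] add [mnhpv,ioad,xciv] -> 11 lines: ybsou lonyz qxe fett pml mnhpv ioad xciv jnpz quw knxz
Hunk 5: at line 5 remove [ioad,xciv] add [yfd] -> 10 lines: ybsou lonyz qxe fett pml mnhpv yfd jnpz quw knxz
Final line count: 10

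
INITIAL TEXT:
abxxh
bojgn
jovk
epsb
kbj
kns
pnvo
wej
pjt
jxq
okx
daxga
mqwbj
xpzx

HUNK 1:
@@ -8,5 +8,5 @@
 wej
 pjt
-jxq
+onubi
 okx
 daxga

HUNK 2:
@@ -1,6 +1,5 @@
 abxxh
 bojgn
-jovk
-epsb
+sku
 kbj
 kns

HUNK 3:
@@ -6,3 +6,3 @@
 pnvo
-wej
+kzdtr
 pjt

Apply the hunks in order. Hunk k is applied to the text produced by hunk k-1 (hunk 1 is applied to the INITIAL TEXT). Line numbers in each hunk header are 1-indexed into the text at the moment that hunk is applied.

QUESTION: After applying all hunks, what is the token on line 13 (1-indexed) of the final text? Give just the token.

Hunk 1: at line 8 remove [jxq] add [onubi] -> 14 lines: abxxh bojgn jovk epsb kbj kns pnvo wej pjt onubi okx daxga mqwbj xpzx
Hunk 2: at line 1 remove [jovk,epsb] add [sku] -> 13 lines: abxxh bojgn sku kbj kns pnvo wej pjt onubi okx daxga mqwbj xpzx
Hunk 3: at line 6 remove [wej] add [kzdtr] -> 13 lines: abxxh bojgn sku kbj kns pnvo kzdtr pjt onubi okx daxga mqwbj xpzx
Final line 13: xpzx

Answer: xpzx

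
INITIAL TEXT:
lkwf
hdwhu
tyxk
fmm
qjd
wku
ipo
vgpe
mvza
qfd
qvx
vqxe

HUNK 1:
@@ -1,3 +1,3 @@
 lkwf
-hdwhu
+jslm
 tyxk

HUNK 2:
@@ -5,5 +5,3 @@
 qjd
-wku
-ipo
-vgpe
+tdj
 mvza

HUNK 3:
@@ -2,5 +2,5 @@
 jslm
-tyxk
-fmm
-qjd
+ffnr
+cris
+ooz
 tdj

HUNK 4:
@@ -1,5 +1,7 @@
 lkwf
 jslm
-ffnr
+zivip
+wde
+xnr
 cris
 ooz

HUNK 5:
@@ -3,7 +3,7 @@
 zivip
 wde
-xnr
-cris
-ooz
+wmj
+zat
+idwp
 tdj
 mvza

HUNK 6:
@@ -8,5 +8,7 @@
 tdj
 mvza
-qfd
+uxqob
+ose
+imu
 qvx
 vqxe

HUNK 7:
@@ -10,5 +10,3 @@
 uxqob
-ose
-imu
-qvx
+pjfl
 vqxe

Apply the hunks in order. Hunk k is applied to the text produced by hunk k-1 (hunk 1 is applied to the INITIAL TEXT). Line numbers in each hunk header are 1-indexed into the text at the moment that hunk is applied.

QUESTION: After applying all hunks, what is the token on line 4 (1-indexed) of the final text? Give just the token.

Answer: wde

Derivation:
Hunk 1: at line 1 remove [hdwhu] add [jslm] -> 12 lines: lkwf jslm tyxk fmm qjd wku ipo vgpe mvza qfd qvx vqxe
Hunk 2: at line 5 remove [wku,ipo,vgpe] add [tdj] -> 10 lines: lkwf jslm tyxk fmm qjd tdj mvza qfd qvx vqxe
Hunk 3: at line 2 remove [tyxk,fmm,qjd] add [ffnr,cris,ooz] -> 10 lines: lkwf jslm ffnr cris ooz tdj mvza qfd qvx vqxe
Hunk 4: at line 1 remove [ffnr] add [zivip,wde,xnr] -> 12 lines: lkwf jslm zivip wde xnr cris ooz tdj mvza qfd qvx vqxe
Hunk 5: at line 3 remove [xnr,cris,ooz] add [wmj,zat,idwp] -> 12 lines: lkwf jslm zivip wde wmj zat idwp tdj mvza qfd qvx vqxe
Hunk 6: at line 8 remove [qfd] add [uxqob,ose,imu] -> 14 lines: lkwf jslm zivip wde wmj zat idwp tdj mvza uxqob ose imu qvx vqxe
Hunk 7: at line 10 remove [ose,imu,qvx] add [pjfl] -> 12 lines: lkwf jslm zivip wde wmj zat idwp tdj mvza uxqob pjfl vqxe
Final line 4: wde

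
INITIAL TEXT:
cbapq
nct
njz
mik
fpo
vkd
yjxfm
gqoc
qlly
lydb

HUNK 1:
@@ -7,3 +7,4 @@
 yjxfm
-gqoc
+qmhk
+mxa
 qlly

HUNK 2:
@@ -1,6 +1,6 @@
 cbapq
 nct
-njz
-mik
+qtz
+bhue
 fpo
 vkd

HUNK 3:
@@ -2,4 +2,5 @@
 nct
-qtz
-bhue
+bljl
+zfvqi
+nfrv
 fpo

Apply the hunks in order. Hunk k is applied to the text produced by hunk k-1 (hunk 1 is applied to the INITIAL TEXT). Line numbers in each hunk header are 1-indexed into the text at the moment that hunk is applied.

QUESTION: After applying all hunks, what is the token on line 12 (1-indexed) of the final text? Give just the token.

Hunk 1: at line 7 remove [gqoc] add [qmhk,mxa] -> 11 lines: cbapq nct njz mik fpo vkd yjxfm qmhk mxa qlly lydb
Hunk 2: at line 1 remove [njz,mik] add [qtz,bhue] -> 11 lines: cbapq nct qtz bhue fpo vkd yjxfm qmhk mxa qlly lydb
Hunk 3: at line 2 remove [qtz,bhue] add [bljl,zfvqi,nfrv] -> 12 lines: cbapq nct bljl zfvqi nfrv fpo vkd yjxfm qmhk mxa qlly lydb
Final line 12: lydb

Answer: lydb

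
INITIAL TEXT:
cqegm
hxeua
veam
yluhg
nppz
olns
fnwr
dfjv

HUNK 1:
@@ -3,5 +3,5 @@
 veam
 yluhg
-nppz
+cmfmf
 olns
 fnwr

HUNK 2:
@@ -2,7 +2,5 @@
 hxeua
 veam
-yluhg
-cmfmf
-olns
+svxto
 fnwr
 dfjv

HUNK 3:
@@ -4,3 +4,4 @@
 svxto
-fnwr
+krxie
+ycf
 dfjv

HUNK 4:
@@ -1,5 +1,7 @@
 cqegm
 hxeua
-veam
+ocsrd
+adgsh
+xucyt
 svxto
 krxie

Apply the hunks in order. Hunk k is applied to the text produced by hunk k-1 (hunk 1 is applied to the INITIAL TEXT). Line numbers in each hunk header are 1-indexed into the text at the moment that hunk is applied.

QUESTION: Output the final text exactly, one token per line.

Answer: cqegm
hxeua
ocsrd
adgsh
xucyt
svxto
krxie
ycf
dfjv

Derivation:
Hunk 1: at line 3 remove [nppz] add [cmfmf] -> 8 lines: cqegm hxeua veam yluhg cmfmf olns fnwr dfjv
Hunk 2: at line 2 remove [yluhg,cmfmf,olns] add [svxto] -> 6 lines: cqegm hxeua veam svxto fnwr dfjv
Hunk 3: at line 4 remove [fnwr] add [krxie,ycf] -> 7 lines: cqegm hxeua veam svxto krxie ycf dfjv
Hunk 4: at line 1 remove [veam] add [ocsrd,adgsh,xucyt] -> 9 lines: cqegm hxeua ocsrd adgsh xucyt svxto krxie ycf dfjv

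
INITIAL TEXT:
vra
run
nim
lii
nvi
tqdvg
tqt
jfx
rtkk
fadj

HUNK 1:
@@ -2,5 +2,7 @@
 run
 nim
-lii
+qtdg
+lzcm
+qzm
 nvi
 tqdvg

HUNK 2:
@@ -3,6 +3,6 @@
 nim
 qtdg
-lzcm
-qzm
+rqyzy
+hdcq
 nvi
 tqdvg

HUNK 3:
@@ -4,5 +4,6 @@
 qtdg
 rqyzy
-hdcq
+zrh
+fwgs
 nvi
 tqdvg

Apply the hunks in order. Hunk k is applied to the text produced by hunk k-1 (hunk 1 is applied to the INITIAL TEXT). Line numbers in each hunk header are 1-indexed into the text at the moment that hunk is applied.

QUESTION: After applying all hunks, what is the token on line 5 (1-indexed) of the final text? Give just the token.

Hunk 1: at line 2 remove [lii] add [qtdg,lzcm,qzm] -> 12 lines: vra run nim qtdg lzcm qzm nvi tqdvg tqt jfx rtkk fadj
Hunk 2: at line 3 remove [lzcm,qzm] add [rqyzy,hdcq] -> 12 lines: vra run nim qtdg rqyzy hdcq nvi tqdvg tqt jfx rtkk fadj
Hunk 3: at line 4 remove [hdcq] add [zrh,fwgs] -> 13 lines: vra run nim qtdg rqyzy zrh fwgs nvi tqdvg tqt jfx rtkk fadj
Final line 5: rqyzy

Answer: rqyzy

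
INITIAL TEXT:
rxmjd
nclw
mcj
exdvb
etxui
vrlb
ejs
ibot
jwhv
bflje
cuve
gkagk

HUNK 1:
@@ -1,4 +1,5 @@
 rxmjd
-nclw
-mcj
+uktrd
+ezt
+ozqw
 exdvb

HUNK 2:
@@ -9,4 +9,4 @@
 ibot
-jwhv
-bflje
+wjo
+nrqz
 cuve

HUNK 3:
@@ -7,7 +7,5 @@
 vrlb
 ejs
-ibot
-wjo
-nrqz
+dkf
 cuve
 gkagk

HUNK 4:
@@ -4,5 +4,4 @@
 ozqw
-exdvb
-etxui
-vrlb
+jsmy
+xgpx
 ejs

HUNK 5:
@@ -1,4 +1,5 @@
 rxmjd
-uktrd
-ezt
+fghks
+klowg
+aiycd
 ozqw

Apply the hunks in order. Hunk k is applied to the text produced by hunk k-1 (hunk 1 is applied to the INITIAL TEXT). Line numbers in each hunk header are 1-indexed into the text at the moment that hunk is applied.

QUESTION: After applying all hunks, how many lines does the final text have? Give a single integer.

Answer: 11

Derivation:
Hunk 1: at line 1 remove [nclw,mcj] add [uktrd,ezt,ozqw] -> 13 lines: rxmjd uktrd ezt ozqw exdvb etxui vrlb ejs ibot jwhv bflje cuve gkagk
Hunk 2: at line 9 remove [jwhv,bflje] add [wjo,nrqz] -> 13 lines: rxmjd uktrd ezt ozqw exdvb etxui vrlb ejs ibot wjo nrqz cuve gkagk
Hunk 3: at line 7 remove [ibot,wjo,nrqz] add [dkf] -> 11 lines: rxmjd uktrd ezt ozqw exdvb etxui vrlb ejs dkf cuve gkagk
Hunk 4: at line 4 remove [exdvb,etxui,vrlb] add [jsmy,xgpx] -> 10 lines: rxmjd uktrd ezt ozqw jsmy xgpx ejs dkf cuve gkagk
Hunk 5: at line 1 remove [uktrd,ezt] add [fghks,klowg,aiycd] -> 11 lines: rxmjd fghks klowg aiycd ozqw jsmy xgpx ejs dkf cuve gkagk
Final line count: 11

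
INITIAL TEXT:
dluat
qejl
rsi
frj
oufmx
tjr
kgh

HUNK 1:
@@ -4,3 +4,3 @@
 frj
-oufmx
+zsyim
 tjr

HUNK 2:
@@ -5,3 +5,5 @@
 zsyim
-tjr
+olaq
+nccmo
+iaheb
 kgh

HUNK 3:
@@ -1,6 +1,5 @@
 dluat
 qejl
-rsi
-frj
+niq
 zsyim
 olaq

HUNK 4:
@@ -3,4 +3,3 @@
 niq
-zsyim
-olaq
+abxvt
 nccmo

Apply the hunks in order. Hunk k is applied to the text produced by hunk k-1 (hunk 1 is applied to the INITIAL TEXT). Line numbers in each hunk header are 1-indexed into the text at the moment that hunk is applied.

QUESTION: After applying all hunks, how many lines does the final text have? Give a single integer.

Hunk 1: at line 4 remove [oufmx] add [zsyim] -> 7 lines: dluat qejl rsi frj zsyim tjr kgh
Hunk 2: at line 5 remove [tjr] add [olaq,nccmo,iaheb] -> 9 lines: dluat qejl rsi frj zsyim olaq nccmo iaheb kgh
Hunk 3: at line 1 remove [rsi,frj] add [niq] -> 8 lines: dluat qejl niq zsyim olaq nccmo iaheb kgh
Hunk 4: at line 3 remove [zsyim,olaq] add [abxvt] -> 7 lines: dluat qejl niq abxvt nccmo iaheb kgh
Final line count: 7

Answer: 7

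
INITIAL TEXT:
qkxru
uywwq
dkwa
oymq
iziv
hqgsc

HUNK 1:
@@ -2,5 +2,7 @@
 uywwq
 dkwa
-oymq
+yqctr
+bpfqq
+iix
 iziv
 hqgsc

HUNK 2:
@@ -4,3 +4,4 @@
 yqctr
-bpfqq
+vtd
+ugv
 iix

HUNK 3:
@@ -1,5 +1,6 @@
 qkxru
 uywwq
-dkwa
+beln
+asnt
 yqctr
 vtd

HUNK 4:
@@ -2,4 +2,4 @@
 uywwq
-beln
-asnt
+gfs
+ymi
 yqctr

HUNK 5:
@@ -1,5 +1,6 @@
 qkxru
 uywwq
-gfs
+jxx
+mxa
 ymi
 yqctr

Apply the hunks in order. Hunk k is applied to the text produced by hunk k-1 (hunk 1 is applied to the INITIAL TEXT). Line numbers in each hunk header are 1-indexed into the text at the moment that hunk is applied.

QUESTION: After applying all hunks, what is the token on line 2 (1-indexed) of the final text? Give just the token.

Answer: uywwq

Derivation:
Hunk 1: at line 2 remove [oymq] add [yqctr,bpfqq,iix] -> 8 lines: qkxru uywwq dkwa yqctr bpfqq iix iziv hqgsc
Hunk 2: at line 4 remove [bpfqq] add [vtd,ugv] -> 9 lines: qkxru uywwq dkwa yqctr vtd ugv iix iziv hqgsc
Hunk 3: at line 1 remove [dkwa] add [beln,asnt] -> 10 lines: qkxru uywwq beln asnt yqctr vtd ugv iix iziv hqgsc
Hunk 4: at line 2 remove [beln,asnt] add [gfs,ymi] -> 10 lines: qkxru uywwq gfs ymi yqctr vtd ugv iix iziv hqgsc
Hunk 5: at line 1 remove [gfs] add [jxx,mxa] -> 11 lines: qkxru uywwq jxx mxa ymi yqctr vtd ugv iix iziv hqgsc
Final line 2: uywwq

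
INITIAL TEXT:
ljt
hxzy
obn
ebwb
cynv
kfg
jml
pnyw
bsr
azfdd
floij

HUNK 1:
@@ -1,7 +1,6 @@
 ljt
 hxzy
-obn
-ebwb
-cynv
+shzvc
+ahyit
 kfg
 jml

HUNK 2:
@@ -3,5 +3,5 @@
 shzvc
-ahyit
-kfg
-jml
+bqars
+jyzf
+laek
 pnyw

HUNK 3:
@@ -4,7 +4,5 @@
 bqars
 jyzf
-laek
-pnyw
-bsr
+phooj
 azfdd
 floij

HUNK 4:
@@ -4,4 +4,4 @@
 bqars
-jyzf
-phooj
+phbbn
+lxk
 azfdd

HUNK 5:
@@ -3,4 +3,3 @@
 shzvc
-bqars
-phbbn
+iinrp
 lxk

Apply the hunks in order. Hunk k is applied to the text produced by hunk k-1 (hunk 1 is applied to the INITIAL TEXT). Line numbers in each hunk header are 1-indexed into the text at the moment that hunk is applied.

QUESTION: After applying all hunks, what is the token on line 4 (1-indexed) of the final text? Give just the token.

Answer: iinrp

Derivation:
Hunk 1: at line 1 remove [obn,ebwb,cynv] add [shzvc,ahyit] -> 10 lines: ljt hxzy shzvc ahyit kfg jml pnyw bsr azfdd floij
Hunk 2: at line 3 remove [ahyit,kfg,jml] add [bqars,jyzf,laek] -> 10 lines: ljt hxzy shzvc bqars jyzf laek pnyw bsr azfdd floij
Hunk 3: at line 4 remove [laek,pnyw,bsr] add [phooj] -> 8 lines: ljt hxzy shzvc bqars jyzf phooj azfdd floij
Hunk 4: at line 4 remove [jyzf,phooj] add [phbbn,lxk] -> 8 lines: ljt hxzy shzvc bqars phbbn lxk azfdd floij
Hunk 5: at line 3 remove [bqars,phbbn] add [iinrp] -> 7 lines: ljt hxzy shzvc iinrp lxk azfdd floij
Final line 4: iinrp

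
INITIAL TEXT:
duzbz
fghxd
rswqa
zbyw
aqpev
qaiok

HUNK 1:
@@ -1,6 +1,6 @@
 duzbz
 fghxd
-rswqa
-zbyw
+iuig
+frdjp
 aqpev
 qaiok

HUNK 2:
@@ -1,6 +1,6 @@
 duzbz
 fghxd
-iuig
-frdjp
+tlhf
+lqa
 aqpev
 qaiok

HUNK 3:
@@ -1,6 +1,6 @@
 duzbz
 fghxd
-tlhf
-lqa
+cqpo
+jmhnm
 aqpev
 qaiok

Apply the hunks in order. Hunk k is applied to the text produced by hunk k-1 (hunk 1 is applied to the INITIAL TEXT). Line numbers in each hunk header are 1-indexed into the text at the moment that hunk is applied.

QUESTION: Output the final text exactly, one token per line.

Hunk 1: at line 1 remove [rswqa,zbyw] add [iuig,frdjp] -> 6 lines: duzbz fghxd iuig frdjp aqpev qaiok
Hunk 2: at line 1 remove [iuig,frdjp] add [tlhf,lqa] -> 6 lines: duzbz fghxd tlhf lqa aqpev qaiok
Hunk 3: at line 1 remove [tlhf,lqa] add [cqpo,jmhnm] -> 6 lines: duzbz fghxd cqpo jmhnm aqpev qaiok

Answer: duzbz
fghxd
cqpo
jmhnm
aqpev
qaiok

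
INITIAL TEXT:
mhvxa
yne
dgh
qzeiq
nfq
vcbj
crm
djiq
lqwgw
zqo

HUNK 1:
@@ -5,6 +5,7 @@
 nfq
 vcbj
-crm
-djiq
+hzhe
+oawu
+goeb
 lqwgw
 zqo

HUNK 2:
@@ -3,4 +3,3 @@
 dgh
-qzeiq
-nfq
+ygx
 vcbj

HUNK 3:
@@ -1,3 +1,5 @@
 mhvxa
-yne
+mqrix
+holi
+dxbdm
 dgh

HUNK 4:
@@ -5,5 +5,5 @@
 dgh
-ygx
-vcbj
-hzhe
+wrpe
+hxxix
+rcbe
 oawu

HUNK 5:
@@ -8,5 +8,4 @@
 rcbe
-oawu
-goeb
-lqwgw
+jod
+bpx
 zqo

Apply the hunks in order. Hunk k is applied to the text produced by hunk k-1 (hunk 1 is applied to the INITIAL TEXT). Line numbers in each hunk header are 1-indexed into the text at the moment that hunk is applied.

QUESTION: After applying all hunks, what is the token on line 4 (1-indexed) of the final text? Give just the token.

Answer: dxbdm

Derivation:
Hunk 1: at line 5 remove [crm,djiq] add [hzhe,oawu,goeb] -> 11 lines: mhvxa yne dgh qzeiq nfq vcbj hzhe oawu goeb lqwgw zqo
Hunk 2: at line 3 remove [qzeiq,nfq] add [ygx] -> 10 lines: mhvxa yne dgh ygx vcbj hzhe oawu goeb lqwgw zqo
Hunk 3: at line 1 remove [yne] add [mqrix,holi,dxbdm] -> 12 lines: mhvxa mqrix holi dxbdm dgh ygx vcbj hzhe oawu goeb lqwgw zqo
Hunk 4: at line 5 remove [ygx,vcbj,hzhe] add [wrpe,hxxix,rcbe] -> 12 lines: mhvxa mqrix holi dxbdm dgh wrpe hxxix rcbe oawu goeb lqwgw zqo
Hunk 5: at line 8 remove [oawu,goeb,lqwgw] add [jod,bpx] -> 11 lines: mhvxa mqrix holi dxbdm dgh wrpe hxxix rcbe jod bpx zqo
Final line 4: dxbdm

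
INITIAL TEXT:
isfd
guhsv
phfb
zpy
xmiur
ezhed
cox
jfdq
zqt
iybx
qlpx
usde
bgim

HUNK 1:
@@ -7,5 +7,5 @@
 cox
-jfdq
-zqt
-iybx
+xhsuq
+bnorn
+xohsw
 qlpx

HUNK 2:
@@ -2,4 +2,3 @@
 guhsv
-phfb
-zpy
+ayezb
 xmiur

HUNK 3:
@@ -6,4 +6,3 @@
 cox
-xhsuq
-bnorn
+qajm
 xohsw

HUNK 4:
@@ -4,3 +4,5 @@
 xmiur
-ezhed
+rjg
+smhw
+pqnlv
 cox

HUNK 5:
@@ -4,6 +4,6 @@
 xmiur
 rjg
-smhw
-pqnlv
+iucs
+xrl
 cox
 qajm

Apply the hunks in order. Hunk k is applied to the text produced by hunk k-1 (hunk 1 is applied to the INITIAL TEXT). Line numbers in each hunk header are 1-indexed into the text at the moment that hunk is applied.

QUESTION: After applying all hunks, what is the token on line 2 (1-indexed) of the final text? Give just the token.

Answer: guhsv

Derivation:
Hunk 1: at line 7 remove [jfdq,zqt,iybx] add [xhsuq,bnorn,xohsw] -> 13 lines: isfd guhsv phfb zpy xmiur ezhed cox xhsuq bnorn xohsw qlpx usde bgim
Hunk 2: at line 2 remove [phfb,zpy] add [ayezb] -> 12 lines: isfd guhsv ayezb xmiur ezhed cox xhsuq bnorn xohsw qlpx usde bgim
Hunk 3: at line 6 remove [xhsuq,bnorn] add [qajm] -> 11 lines: isfd guhsv ayezb xmiur ezhed cox qajm xohsw qlpx usde bgim
Hunk 4: at line 4 remove [ezhed] add [rjg,smhw,pqnlv] -> 13 lines: isfd guhsv ayezb xmiur rjg smhw pqnlv cox qajm xohsw qlpx usde bgim
Hunk 5: at line 4 remove [smhw,pqnlv] add [iucs,xrl] -> 13 lines: isfd guhsv ayezb xmiur rjg iucs xrl cox qajm xohsw qlpx usde bgim
Final line 2: guhsv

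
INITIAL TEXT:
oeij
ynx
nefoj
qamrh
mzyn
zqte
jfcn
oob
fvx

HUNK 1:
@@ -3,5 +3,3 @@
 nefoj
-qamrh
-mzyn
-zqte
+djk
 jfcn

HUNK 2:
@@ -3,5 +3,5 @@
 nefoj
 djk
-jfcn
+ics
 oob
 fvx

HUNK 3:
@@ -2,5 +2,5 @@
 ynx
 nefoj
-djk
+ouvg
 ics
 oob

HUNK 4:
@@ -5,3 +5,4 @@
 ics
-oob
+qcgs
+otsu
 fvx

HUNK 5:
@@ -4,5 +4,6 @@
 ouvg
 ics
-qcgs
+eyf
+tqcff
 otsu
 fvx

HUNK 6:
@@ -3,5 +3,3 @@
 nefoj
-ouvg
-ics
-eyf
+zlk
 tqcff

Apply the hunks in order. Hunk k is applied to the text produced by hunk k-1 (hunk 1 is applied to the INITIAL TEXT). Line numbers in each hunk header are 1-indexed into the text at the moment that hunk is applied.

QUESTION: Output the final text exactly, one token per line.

Answer: oeij
ynx
nefoj
zlk
tqcff
otsu
fvx

Derivation:
Hunk 1: at line 3 remove [qamrh,mzyn,zqte] add [djk] -> 7 lines: oeij ynx nefoj djk jfcn oob fvx
Hunk 2: at line 3 remove [jfcn] add [ics] -> 7 lines: oeij ynx nefoj djk ics oob fvx
Hunk 3: at line 2 remove [djk] add [ouvg] -> 7 lines: oeij ynx nefoj ouvg ics oob fvx
Hunk 4: at line 5 remove [oob] add [qcgs,otsu] -> 8 lines: oeij ynx nefoj ouvg ics qcgs otsu fvx
Hunk 5: at line 4 remove [qcgs] add [eyf,tqcff] -> 9 lines: oeij ynx nefoj ouvg ics eyf tqcff otsu fvx
Hunk 6: at line 3 remove [ouvg,ics,eyf] add [zlk] -> 7 lines: oeij ynx nefoj zlk tqcff otsu fvx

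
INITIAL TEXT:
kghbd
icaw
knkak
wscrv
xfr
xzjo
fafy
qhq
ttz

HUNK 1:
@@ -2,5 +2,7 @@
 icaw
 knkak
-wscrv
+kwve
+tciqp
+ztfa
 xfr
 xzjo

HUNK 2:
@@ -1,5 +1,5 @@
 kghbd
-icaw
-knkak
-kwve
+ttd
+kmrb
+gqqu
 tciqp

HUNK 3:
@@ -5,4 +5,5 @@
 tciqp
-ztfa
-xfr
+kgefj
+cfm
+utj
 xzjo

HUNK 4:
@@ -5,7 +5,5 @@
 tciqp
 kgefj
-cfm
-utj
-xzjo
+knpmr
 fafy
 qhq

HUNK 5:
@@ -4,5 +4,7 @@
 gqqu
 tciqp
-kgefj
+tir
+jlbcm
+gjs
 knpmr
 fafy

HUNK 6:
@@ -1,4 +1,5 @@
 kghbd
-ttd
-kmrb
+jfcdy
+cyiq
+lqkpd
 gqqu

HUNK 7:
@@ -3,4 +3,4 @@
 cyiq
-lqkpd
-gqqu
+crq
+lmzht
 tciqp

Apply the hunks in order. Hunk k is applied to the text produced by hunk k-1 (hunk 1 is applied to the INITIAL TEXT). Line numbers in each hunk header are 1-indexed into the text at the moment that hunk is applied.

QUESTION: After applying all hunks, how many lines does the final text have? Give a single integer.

Answer: 13

Derivation:
Hunk 1: at line 2 remove [wscrv] add [kwve,tciqp,ztfa] -> 11 lines: kghbd icaw knkak kwve tciqp ztfa xfr xzjo fafy qhq ttz
Hunk 2: at line 1 remove [icaw,knkak,kwve] add [ttd,kmrb,gqqu] -> 11 lines: kghbd ttd kmrb gqqu tciqp ztfa xfr xzjo fafy qhq ttz
Hunk 3: at line 5 remove [ztfa,xfr] add [kgefj,cfm,utj] -> 12 lines: kghbd ttd kmrb gqqu tciqp kgefj cfm utj xzjo fafy qhq ttz
Hunk 4: at line 5 remove [cfm,utj,xzjo] add [knpmr] -> 10 lines: kghbd ttd kmrb gqqu tciqp kgefj knpmr fafy qhq ttz
Hunk 5: at line 4 remove [kgefj] add [tir,jlbcm,gjs] -> 12 lines: kghbd ttd kmrb gqqu tciqp tir jlbcm gjs knpmr fafy qhq ttz
Hunk 6: at line 1 remove [ttd,kmrb] add [jfcdy,cyiq,lqkpd] -> 13 lines: kghbd jfcdy cyiq lqkpd gqqu tciqp tir jlbcm gjs knpmr fafy qhq ttz
Hunk 7: at line 3 remove [lqkpd,gqqu] add [crq,lmzht] -> 13 lines: kghbd jfcdy cyiq crq lmzht tciqp tir jlbcm gjs knpmr fafy qhq ttz
Final line count: 13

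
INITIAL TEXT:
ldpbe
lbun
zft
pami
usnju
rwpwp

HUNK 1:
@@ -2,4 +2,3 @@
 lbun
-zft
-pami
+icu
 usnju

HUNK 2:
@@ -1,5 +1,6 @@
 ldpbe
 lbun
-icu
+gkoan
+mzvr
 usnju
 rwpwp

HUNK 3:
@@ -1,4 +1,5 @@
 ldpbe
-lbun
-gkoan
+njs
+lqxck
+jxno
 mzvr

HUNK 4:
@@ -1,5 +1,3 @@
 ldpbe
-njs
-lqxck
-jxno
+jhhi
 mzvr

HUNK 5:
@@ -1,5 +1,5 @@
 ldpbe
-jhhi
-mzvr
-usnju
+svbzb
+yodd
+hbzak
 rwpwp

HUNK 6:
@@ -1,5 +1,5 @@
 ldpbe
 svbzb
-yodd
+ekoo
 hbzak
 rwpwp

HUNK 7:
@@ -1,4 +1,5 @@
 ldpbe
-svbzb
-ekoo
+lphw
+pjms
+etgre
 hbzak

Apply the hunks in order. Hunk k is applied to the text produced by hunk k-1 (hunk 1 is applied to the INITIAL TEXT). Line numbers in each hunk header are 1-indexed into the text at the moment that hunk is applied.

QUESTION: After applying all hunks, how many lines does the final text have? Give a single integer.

Hunk 1: at line 2 remove [zft,pami] add [icu] -> 5 lines: ldpbe lbun icu usnju rwpwp
Hunk 2: at line 1 remove [icu] add [gkoan,mzvr] -> 6 lines: ldpbe lbun gkoan mzvr usnju rwpwp
Hunk 3: at line 1 remove [lbun,gkoan] add [njs,lqxck,jxno] -> 7 lines: ldpbe njs lqxck jxno mzvr usnju rwpwp
Hunk 4: at line 1 remove [njs,lqxck,jxno] add [jhhi] -> 5 lines: ldpbe jhhi mzvr usnju rwpwp
Hunk 5: at line 1 remove [jhhi,mzvr,usnju] add [svbzb,yodd,hbzak] -> 5 lines: ldpbe svbzb yodd hbzak rwpwp
Hunk 6: at line 1 remove [yodd] add [ekoo] -> 5 lines: ldpbe svbzb ekoo hbzak rwpwp
Hunk 7: at line 1 remove [svbzb,ekoo] add [lphw,pjms,etgre] -> 6 lines: ldpbe lphw pjms etgre hbzak rwpwp
Final line count: 6

Answer: 6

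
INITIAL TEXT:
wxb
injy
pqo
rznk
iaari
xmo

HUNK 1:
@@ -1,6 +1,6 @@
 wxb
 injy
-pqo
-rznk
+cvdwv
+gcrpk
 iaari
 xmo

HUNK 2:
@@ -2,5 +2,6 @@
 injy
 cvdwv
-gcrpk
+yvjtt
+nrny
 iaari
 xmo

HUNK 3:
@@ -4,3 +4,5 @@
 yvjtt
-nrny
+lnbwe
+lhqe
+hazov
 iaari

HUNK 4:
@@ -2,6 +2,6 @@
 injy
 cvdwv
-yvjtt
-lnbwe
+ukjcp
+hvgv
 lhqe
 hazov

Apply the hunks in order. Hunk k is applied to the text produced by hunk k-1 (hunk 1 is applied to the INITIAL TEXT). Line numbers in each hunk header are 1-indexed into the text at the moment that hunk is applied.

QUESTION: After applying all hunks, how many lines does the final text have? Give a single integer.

Answer: 9

Derivation:
Hunk 1: at line 1 remove [pqo,rznk] add [cvdwv,gcrpk] -> 6 lines: wxb injy cvdwv gcrpk iaari xmo
Hunk 2: at line 2 remove [gcrpk] add [yvjtt,nrny] -> 7 lines: wxb injy cvdwv yvjtt nrny iaari xmo
Hunk 3: at line 4 remove [nrny] add [lnbwe,lhqe,hazov] -> 9 lines: wxb injy cvdwv yvjtt lnbwe lhqe hazov iaari xmo
Hunk 4: at line 2 remove [yvjtt,lnbwe] add [ukjcp,hvgv] -> 9 lines: wxb injy cvdwv ukjcp hvgv lhqe hazov iaari xmo
Final line count: 9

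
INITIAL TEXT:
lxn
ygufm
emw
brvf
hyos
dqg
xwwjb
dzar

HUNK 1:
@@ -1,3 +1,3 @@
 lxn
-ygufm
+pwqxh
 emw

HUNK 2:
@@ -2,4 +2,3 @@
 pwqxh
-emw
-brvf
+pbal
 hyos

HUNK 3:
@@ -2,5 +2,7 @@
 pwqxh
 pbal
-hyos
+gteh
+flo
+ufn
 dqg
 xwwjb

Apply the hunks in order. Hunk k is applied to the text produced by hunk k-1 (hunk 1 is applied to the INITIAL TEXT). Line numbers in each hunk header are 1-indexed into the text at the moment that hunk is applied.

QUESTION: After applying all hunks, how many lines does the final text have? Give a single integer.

Hunk 1: at line 1 remove [ygufm] add [pwqxh] -> 8 lines: lxn pwqxh emw brvf hyos dqg xwwjb dzar
Hunk 2: at line 2 remove [emw,brvf] add [pbal] -> 7 lines: lxn pwqxh pbal hyos dqg xwwjb dzar
Hunk 3: at line 2 remove [hyos] add [gteh,flo,ufn] -> 9 lines: lxn pwqxh pbal gteh flo ufn dqg xwwjb dzar
Final line count: 9

Answer: 9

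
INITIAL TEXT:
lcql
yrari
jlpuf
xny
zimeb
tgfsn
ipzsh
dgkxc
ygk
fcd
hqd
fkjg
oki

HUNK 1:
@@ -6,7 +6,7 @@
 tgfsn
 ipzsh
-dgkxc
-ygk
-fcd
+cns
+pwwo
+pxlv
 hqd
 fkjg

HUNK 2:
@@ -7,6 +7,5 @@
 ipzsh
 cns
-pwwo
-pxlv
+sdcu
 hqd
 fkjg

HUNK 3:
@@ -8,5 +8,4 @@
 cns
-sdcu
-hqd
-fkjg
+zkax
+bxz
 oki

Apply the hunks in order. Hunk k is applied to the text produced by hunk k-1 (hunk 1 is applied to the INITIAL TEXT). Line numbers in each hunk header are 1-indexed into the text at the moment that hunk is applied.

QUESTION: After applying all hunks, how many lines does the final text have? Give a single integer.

Answer: 11

Derivation:
Hunk 1: at line 6 remove [dgkxc,ygk,fcd] add [cns,pwwo,pxlv] -> 13 lines: lcql yrari jlpuf xny zimeb tgfsn ipzsh cns pwwo pxlv hqd fkjg oki
Hunk 2: at line 7 remove [pwwo,pxlv] add [sdcu] -> 12 lines: lcql yrari jlpuf xny zimeb tgfsn ipzsh cns sdcu hqd fkjg oki
Hunk 3: at line 8 remove [sdcu,hqd,fkjg] add [zkax,bxz] -> 11 lines: lcql yrari jlpuf xny zimeb tgfsn ipzsh cns zkax bxz oki
Final line count: 11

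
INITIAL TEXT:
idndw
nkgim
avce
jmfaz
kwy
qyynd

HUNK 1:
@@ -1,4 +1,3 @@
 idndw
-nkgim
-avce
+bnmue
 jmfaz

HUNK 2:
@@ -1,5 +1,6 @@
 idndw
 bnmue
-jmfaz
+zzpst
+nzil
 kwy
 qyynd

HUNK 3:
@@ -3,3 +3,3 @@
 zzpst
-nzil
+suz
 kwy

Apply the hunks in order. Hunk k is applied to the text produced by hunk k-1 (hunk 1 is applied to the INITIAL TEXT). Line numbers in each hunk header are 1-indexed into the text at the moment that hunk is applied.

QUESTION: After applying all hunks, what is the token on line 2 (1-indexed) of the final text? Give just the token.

Answer: bnmue

Derivation:
Hunk 1: at line 1 remove [nkgim,avce] add [bnmue] -> 5 lines: idndw bnmue jmfaz kwy qyynd
Hunk 2: at line 1 remove [jmfaz] add [zzpst,nzil] -> 6 lines: idndw bnmue zzpst nzil kwy qyynd
Hunk 3: at line 3 remove [nzil] add [suz] -> 6 lines: idndw bnmue zzpst suz kwy qyynd
Final line 2: bnmue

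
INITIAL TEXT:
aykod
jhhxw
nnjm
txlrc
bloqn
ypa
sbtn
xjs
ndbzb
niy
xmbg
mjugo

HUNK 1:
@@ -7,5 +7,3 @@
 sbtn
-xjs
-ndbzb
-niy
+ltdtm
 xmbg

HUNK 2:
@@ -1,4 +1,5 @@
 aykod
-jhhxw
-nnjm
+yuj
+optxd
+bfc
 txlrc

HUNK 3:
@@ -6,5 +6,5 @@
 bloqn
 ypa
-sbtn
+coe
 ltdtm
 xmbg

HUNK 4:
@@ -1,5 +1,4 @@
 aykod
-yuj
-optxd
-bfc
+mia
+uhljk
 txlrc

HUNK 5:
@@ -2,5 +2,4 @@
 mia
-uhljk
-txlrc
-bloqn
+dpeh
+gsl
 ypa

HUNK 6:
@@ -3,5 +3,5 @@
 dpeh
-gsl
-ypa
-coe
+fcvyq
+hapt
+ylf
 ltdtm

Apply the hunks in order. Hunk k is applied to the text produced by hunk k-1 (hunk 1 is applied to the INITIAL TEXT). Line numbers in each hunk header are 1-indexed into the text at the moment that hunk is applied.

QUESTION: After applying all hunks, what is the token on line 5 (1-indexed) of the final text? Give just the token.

Answer: hapt

Derivation:
Hunk 1: at line 7 remove [xjs,ndbzb,niy] add [ltdtm] -> 10 lines: aykod jhhxw nnjm txlrc bloqn ypa sbtn ltdtm xmbg mjugo
Hunk 2: at line 1 remove [jhhxw,nnjm] add [yuj,optxd,bfc] -> 11 lines: aykod yuj optxd bfc txlrc bloqn ypa sbtn ltdtm xmbg mjugo
Hunk 3: at line 6 remove [sbtn] add [coe] -> 11 lines: aykod yuj optxd bfc txlrc bloqn ypa coe ltdtm xmbg mjugo
Hunk 4: at line 1 remove [yuj,optxd,bfc] add [mia,uhljk] -> 10 lines: aykod mia uhljk txlrc bloqn ypa coe ltdtm xmbg mjugo
Hunk 5: at line 2 remove [uhljk,txlrc,bloqn] add [dpeh,gsl] -> 9 lines: aykod mia dpeh gsl ypa coe ltdtm xmbg mjugo
Hunk 6: at line 3 remove [gsl,ypa,coe] add [fcvyq,hapt,ylf] -> 9 lines: aykod mia dpeh fcvyq hapt ylf ltdtm xmbg mjugo
Final line 5: hapt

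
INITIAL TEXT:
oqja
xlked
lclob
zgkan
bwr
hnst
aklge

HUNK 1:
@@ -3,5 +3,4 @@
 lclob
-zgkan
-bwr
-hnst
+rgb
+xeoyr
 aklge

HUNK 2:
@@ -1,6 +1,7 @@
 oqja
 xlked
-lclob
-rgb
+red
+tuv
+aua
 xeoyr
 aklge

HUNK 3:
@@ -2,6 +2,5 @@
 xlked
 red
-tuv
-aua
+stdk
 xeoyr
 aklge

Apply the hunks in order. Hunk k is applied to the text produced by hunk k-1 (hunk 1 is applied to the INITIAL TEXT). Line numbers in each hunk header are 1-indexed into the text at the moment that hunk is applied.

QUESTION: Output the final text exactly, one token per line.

Hunk 1: at line 3 remove [zgkan,bwr,hnst] add [rgb,xeoyr] -> 6 lines: oqja xlked lclob rgb xeoyr aklge
Hunk 2: at line 1 remove [lclob,rgb] add [red,tuv,aua] -> 7 lines: oqja xlked red tuv aua xeoyr aklge
Hunk 3: at line 2 remove [tuv,aua] add [stdk] -> 6 lines: oqja xlked red stdk xeoyr aklge

Answer: oqja
xlked
red
stdk
xeoyr
aklge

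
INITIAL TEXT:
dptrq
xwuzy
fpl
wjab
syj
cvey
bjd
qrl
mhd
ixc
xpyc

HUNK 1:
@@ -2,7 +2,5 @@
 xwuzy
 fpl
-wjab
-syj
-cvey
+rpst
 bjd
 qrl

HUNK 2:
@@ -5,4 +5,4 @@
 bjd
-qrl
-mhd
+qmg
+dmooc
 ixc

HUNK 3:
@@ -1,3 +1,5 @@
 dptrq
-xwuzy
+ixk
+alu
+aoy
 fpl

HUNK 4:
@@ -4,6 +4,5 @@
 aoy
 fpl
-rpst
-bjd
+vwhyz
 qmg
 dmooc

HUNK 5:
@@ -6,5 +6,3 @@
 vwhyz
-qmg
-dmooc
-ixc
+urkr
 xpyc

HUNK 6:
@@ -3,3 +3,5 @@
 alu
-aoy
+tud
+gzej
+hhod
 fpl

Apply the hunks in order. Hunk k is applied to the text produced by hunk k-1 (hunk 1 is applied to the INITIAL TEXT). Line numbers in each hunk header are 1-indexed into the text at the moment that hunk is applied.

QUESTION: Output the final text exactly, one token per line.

Answer: dptrq
ixk
alu
tud
gzej
hhod
fpl
vwhyz
urkr
xpyc

Derivation:
Hunk 1: at line 2 remove [wjab,syj,cvey] add [rpst] -> 9 lines: dptrq xwuzy fpl rpst bjd qrl mhd ixc xpyc
Hunk 2: at line 5 remove [qrl,mhd] add [qmg,dmooc] -> 9 lines: dptrq xwuzy fpl rpst bjd qmg dmooc ixc xpyc
Hunk 3: at line 1 remove [xwuzy] add [ixk,alu,aoy] -> 11 lines: dptrq ixk alu aoy fpl rpst bjd qmg dmooc ixc xpyc
Hunk 4: at line 4 remove [rpst,bjd] add [vwhyz] -> 10 lines: dptrq ixk alu aoy fpl vwhyz qmg dmooc ixc xpyc
Hunk 5: at line 6 remove [qmg,dmooc,ixc] add [urkr] -> 8 lines: dptrq ixk alu aoy fpl vwhyz urkr xpyc
Hunk 6: at line 3 remove [aoy] add [tud,gzej,hhod] -> 10 lines: dptrq ixk alu tud gzej hhod fpl vwhyz urkr xpyc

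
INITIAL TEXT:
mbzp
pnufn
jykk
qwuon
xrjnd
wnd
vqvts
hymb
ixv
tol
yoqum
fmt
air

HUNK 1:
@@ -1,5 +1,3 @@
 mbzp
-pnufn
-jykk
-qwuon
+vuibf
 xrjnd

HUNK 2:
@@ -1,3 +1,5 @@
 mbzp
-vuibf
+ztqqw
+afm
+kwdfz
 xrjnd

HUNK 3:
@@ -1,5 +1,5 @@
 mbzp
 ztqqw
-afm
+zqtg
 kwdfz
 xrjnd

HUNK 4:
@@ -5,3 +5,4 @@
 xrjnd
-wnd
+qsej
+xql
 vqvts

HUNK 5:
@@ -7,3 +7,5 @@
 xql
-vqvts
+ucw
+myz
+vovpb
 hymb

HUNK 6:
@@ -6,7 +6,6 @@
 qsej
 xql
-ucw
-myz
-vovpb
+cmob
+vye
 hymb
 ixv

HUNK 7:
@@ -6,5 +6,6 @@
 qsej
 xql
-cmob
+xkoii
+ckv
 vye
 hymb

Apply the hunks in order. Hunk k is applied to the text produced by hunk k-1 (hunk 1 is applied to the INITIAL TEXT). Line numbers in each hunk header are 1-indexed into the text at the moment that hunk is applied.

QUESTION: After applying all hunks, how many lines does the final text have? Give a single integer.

Hunk 1: at line 1 remove [pnufn,jykk,qwuon] add [vuibf] -> 11 lines: mbzp vuibf xrjnd wnd vqvts hymb ixv tol yoqum fmt air
Hunk 2: at line 1 remove [vuibf] add [ztqqw,afm,kwdfz] -> 13 lines: mbzp ztqqw afm kwdfz xrjnd wnd vqvts hymb ixv tol yoqum fmt air
Hunk 3: at line 1 remove [afm] add [zqtg] -> 13 lines: mbzp ztqqw zqtg kwdfz xrjnd wnd vqvts hymb ixv tol yoqum fmt air
Hunk 4: at line 5 remove [wnd] add [qsej,xql] -> 14 lines: mbzp ztqqw zqtg kwdfz xrjnd qsej xql vqvts hymb ixv tol yoqum fmt air
Hunk 5: at line 7 remove [vqvts] add [ucw,myz,vovpb] -> 16 lines: mbzp ztqqw zqtg kwdfz xrjnd qsej xql ucw myz vovpb hymb ixv tol yoqum fmt air
Hunk 6: at line 6 remove [ucw,myz,vovpb] add [cmob,vye] -> 15 lines: mbzp ztqqw zqtg kwdfz xrjnd qsej xql cmob vye hymb ixv tol yoqum fmt air
Hunk 7: at line 6 remove [cmob] add [xkoii,ckv] -> 16 lines: mbzp ztqqw zqtg kwdfz xrjnd qsej xql xkoii ckv vye hymb ixv tol yoqum fmt air
Final line count: 16

Answer: 16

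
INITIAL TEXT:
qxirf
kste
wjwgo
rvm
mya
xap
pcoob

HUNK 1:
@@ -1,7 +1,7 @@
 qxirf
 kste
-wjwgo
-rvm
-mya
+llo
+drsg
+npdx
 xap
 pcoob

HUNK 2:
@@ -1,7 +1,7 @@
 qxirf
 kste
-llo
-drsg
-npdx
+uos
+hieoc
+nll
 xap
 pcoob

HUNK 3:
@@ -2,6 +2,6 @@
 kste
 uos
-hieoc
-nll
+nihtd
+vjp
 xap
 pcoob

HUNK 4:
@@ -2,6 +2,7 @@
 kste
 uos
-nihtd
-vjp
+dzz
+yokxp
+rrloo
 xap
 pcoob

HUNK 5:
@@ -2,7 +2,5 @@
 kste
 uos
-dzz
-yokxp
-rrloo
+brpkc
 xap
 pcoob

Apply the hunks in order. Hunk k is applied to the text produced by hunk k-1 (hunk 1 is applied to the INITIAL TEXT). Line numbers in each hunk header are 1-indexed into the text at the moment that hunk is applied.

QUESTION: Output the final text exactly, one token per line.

Hunk 1: at line 1 remove [wjwgo,rvm,mya] add [llo,drsg,npdx] -> 7 lines: qxirf kste llo drsg npdx xap pcoob
Hunk 2: at line 1 remove [llo,drsg,npdx] add [uos,hieoc,nll] -> 7 lines: qxirf kste uos hieoc nll xap pcoob
Hunk 3: at line 2 remove [hieoc,nll] add [nihtd,vjp] -> 7 lines: qxirf kste uos nihtd vjp xap pcoob
Hunk 4: at line 2 remove [nihtd,vjp] add [dzz,yokxp,rrloo] -> 8 lines: qxirf kste uos dzz yokxp rrloo xap pcoob
Hunk 5: at line 2 remove [dzz,yokxp,rrloo] add [brpkc] -> 6 lines: qxirf kste uos brpkc xap pcoob

Answer: qxirf
kste
uos
brpkc
xap
pcoob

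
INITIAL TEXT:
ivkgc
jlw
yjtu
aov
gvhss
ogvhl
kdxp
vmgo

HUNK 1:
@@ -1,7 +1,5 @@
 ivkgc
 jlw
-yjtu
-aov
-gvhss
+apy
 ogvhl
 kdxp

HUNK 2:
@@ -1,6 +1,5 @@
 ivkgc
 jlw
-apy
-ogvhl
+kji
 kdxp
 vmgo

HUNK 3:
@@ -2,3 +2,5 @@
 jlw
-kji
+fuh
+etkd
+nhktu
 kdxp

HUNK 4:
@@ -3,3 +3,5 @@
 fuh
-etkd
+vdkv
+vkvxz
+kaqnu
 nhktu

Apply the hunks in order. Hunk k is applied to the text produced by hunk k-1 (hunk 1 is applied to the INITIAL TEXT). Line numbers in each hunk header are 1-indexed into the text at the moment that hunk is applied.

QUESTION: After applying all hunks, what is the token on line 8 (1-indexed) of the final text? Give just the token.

Answer: kdxp

Derivation:
Hunk 1: at line 1 remove [yjtu,aov,gvhss] add [apy] -> 6 lines: ivkgc jlw apy ogvhl kdxp vmgo
Hunk 2: at line 1 remove [apy,ogvhl] add [kji] -> 5 lines: ivkgc jlw kji kdxp vmgo
Hunk 3: at line 2 remove [kji] add [fuh,etkd,nhktu] -> 7 lines: ivkgc jlw fuh etkd nhktu kdxp vmgo
Hunk 4: at line 3 remove [etkd] add [vdkv,vkvxz,kaqnu] -> 9 lines: ivkgc jlw fuh vdkv vkvxz kaqnu nhktu kdxp vmgo
Final line 8: kdxp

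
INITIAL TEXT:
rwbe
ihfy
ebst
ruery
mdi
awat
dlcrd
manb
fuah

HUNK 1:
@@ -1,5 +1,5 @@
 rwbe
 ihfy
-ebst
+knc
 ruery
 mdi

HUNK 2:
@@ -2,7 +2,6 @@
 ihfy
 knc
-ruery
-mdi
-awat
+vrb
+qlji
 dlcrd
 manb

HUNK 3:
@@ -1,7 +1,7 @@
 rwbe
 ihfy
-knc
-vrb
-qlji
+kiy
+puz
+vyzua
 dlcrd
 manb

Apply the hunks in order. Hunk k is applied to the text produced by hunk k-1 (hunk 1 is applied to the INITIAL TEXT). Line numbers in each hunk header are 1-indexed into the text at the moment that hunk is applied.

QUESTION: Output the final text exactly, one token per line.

Answer: rwbe
ihfy
kiy
puz
vyzua
dlcrd
manb
fuah

Derivation:
Hunk 1: at line 1 remove [ebst] add [knc] -> 9 lines: rwbe ihfy knc ruery mdi awat dlcrd manb fuah
Hunk 2: at line 2 remove [ruery,mdi,awat] add [vrb,qlji] -> 8 lines: rwbe ihfy knc vrb qlji dlcrd manb fuah
Hunk 3: at line 1 remove [knc,vrb,qlji] add [kiy,puz,vyzua] -> 8 lines: rwbe ihfy kiy puz vyzua dlcrd manb fuah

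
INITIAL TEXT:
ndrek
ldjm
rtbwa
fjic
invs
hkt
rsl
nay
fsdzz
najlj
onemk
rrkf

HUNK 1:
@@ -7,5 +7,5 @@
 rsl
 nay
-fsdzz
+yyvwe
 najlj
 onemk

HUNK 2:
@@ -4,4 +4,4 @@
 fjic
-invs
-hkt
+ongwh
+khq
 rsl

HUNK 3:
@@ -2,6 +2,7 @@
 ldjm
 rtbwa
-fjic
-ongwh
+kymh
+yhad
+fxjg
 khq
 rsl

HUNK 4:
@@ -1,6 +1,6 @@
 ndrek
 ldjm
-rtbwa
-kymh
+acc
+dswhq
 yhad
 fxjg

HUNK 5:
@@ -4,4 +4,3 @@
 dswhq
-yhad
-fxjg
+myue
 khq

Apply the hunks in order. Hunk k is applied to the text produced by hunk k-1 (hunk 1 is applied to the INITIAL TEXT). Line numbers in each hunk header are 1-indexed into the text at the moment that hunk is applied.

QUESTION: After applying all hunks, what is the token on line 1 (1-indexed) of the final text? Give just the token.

Hunk 1: at line 7 remove [fsdzz] add [yyvwe] -> 12 lines: ndrek ldjm rtbwa fjic invs hkt rsl nay yyvwe najlj onemk rrkf
Hunk 2: at line 4 remove [invs,hkt] add [ongwh,khq] -> 12 lines: ndrek ldjm rtbwa fjic ongwh khq rsl nay yyvwe najlj onemk rrkf
Hunk 3: at line 2 remove [fjic,ongwh] add [kymh,yhad,fxjg] -> 13 lines: ndrek ldjm rtbwa kymh yhad fxjg khq rsl nay yyvwe najlj onemk rrkf
Hunk 4: at line 1 remove [rtbwa,kymh] add [acc,dswhq] -> 13 lines: ndrek ldjm acc dswhq yhad fxjg khq rsl nay yyvwe najlj onemk rrkf
Hunk 5: at line 4 remove [yhad,fxjg] add [myue] -> 12 lines: ndrek ldjm acc dswhq myue khq rsl nay yyvwe najlj onemk rrkf
Final line 1: ndrek

Answer: ndrek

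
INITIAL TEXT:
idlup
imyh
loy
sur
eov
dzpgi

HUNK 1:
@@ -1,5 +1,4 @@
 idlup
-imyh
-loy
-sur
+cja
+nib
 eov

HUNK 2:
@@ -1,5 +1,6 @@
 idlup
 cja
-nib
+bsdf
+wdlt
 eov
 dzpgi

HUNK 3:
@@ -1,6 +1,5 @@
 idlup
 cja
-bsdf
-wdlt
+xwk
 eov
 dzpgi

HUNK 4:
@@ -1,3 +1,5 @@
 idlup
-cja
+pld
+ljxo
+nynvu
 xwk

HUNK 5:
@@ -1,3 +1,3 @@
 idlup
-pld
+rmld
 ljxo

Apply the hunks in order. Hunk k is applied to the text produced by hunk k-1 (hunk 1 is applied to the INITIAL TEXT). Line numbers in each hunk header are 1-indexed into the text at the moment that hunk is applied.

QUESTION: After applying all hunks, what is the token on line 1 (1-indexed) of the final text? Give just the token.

Hunk 1: at line 1 remove [imyh,loy,sur] add [cja,nib] -> 5 lines: idlup cja nib eov dzpgi
Hunk 2: at line 1 remove [nib] add [bsdf,wdlt] -> 6 lines: idlup cja bsdf wdlt eov dzpgi
Hunk 3: at line 1 remove [bsdf,wdlt] add [xwk] -> 5 lines: idlup cja xwk eov dzpgi
Hunk 4: at line 1 remove [cja] add [pld,ljxo,nynvu] -> 7 lines: idlup pld ljxo nynvu xwk eov dzpgi
Hunk 5: at line 1 remove [pld] add [rmld] -> 7 lines: idlup rmld ljxo nynvu xwk eov dzpgi
Final line 1: idlup

Answer: idlup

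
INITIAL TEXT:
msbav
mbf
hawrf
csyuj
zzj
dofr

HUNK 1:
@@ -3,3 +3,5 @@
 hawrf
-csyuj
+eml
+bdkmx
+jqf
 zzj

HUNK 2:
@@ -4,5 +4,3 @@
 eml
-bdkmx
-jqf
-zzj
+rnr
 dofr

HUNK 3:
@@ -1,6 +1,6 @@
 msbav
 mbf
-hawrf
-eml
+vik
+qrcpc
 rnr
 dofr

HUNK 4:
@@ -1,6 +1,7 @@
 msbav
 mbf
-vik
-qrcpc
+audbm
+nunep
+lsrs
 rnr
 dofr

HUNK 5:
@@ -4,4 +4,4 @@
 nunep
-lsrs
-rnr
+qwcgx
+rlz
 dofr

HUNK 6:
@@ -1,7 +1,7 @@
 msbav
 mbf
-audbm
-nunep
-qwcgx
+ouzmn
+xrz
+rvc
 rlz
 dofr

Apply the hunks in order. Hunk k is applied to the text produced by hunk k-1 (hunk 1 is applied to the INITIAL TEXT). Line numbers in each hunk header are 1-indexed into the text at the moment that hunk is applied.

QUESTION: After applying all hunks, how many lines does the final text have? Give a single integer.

Answer: 7

Derivation:
Hunk 1: at line 3 remove [csyuj] add [eml,bdkmx,jqf] -> 8 lines: msbav mbf hawrf eml bdkmx jqf zzj dofr
Hunk 2: at line 4 remove [bdkmx,jqf,zzj] add [rnr] -> 6 lines: msbav mbf hawrf eml rnr dofr
Hunk 3: at line 1 remove [hawrf,eml] add [vik,qrcpc] -> 6 lines: msbav mbf vik qrcpc rnr dofr
Hunk 4: at line 1 remove [vik,qrcpc] add [audbm,nunep,lsrs] -> 7 lines: msbav mbf audbm nunep lsrs rnr dofr
Hunk 5: at line 4 remove [lsrs,rnr] add [qwcgx,rlz] -> 7 lines: msbav mbf audbm nunep qwcgx rlz dofr
Hunk 6: at line 1 remove [audbm,nunep,qwcgx] add [ouzmn,xrz,rvc] -> 7 lines: msbav mbf ouzmn xrz rvc rlz dofr
Final line count: 7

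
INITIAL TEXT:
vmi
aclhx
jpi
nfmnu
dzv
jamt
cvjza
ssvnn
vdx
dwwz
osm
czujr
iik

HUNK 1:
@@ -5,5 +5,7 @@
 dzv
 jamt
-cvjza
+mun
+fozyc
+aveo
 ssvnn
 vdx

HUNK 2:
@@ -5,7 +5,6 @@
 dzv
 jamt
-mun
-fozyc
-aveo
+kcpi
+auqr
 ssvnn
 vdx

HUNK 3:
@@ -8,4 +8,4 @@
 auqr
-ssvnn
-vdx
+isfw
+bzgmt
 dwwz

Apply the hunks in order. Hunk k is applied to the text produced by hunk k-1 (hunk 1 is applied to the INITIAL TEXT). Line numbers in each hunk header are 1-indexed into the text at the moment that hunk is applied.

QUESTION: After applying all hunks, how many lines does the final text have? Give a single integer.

Answer: 14

Derivation:
Hunk 1: at line 5 remove [cvjza] add [mun,fozyc,aveo] -> 15 lines: vmi aclhx jpi nfmnu dzv jamt mun fozyc aveo ssvnn vdx dwwz osm czujr iik
Hunk 2: at line 5 remove [mun,fozyc,aveo] add [kcpi,auqr] -> 14 lines: vmi aclhx jpi nfmnu dzv jamt kcpi auqr ssvnn vdx dwwz osm czujr iik
Hunk 3: at line 8 remove [ssvnn,vdx] add [isfw,bzgmt] -> 14 lines: vmi aclhx jpi nfmnu dzv jamt kcpi auqr isfw bzgmt dwwz osm czujr iik
Final line count: 14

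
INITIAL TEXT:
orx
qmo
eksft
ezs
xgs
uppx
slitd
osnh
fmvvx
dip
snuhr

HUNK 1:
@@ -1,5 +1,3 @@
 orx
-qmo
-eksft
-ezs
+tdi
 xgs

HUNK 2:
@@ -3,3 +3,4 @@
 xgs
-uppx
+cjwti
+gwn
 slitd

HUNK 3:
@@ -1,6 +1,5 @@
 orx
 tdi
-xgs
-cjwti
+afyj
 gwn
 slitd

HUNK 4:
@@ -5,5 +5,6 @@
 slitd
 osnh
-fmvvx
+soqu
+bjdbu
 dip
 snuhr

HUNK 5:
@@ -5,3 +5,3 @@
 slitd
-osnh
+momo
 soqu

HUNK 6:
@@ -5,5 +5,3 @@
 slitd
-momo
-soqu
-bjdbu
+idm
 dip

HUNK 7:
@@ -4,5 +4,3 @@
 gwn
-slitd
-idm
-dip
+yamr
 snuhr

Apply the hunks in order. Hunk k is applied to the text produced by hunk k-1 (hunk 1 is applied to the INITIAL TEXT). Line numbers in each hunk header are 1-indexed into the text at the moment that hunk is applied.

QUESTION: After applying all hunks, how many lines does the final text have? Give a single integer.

Answer: 6

Derivation:
Hunk 1: at line 1 remove [qmo,eksft,ezs] add [tdi] -> 9 lines: orx tdi xgs uppx slitd osnh fmvvx dip snuhr
Hunk 2: at line 3 remove [uppx] add [cjwti,gwn] -> 10 lines: orx tdi xgs cjwti gwn slitd osnh fmvvx dip snuhr
Hunk 3: at line 1 remove [xgs,cjwti] add [afyj] -> 9 lines: orx tdi afyj gwn slitd osnh fmvvx dip snuhr
Hunk 4: at line 5 remove [fmvvx] add [soqu,bjdbu] -> 10 lines: orx tdi afyj gwn slitd osnh soqu bjdbu dip snuhr
Hunk 5: at line 5 remove [osnh] add [momo] -> 10 lines: orx tdi afyj gwn slitd momo soqu bjdbu dip snuhr
Hunk 6: at line 5 remove [momo,soqu,bjdbu] add [idm] -> 8 lines: orx tdi afyj gwn slitd idm dip snuhr
Hunk 7: at line 4 remove [slitd,idm,dip] add [yamr] -> 6 lines: orx tdi afyj gwn yamr snuhr
Final line count: 6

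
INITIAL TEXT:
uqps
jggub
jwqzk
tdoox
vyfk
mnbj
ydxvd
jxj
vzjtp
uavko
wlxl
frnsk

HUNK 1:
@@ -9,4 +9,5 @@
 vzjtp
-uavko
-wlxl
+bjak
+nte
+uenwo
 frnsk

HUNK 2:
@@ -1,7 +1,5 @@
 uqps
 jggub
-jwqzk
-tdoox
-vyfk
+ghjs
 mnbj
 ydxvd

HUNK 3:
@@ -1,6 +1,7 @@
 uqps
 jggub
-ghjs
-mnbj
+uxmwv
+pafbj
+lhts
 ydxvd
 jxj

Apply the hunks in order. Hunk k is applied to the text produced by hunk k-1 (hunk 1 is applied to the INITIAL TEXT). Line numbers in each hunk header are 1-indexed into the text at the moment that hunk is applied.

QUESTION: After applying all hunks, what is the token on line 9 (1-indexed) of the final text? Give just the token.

Hunk 1: at line 9 remove [uavko,wlxl] add [bjak,nte,uenwo] -> 13 lines: uqps jggub jwqzk tdoox vyfk mnbj ydxvd jxj vzjtp bjak nte uenwo frnsk
Hunk 2: at line 1 remove [jwqzk,tdoox,vyfk] add [ghjs] -> 11 lines: uqps jggub ghjs mnbj ydxvd jxj vzjtp bjak nte uenwo frnsk
Hunk 3: at line 1 remove [ghjs,mnbj] add [uxmwv,pafbj,lhts] -> 12 lines: uqps jggub uxmwv pafbj lhts ydxvd jxj vzjtp bjak nte uenwo frnsk
Final line 9: bjak

Answer: bjak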